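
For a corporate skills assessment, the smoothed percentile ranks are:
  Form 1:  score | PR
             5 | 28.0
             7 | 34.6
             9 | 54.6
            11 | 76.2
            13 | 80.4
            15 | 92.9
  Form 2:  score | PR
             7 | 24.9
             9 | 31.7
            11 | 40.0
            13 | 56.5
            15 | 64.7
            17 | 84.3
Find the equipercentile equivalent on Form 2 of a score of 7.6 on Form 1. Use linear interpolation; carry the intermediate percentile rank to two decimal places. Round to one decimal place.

PR of 7.6 on Form 1: 34.6 + (7.6 − 7)/(9 − 7) × (54.6 − 34.6) = 40.60
On Form 2, PR 40.60 falls between score 11 (PR 40.0) and 13 (PR 56.5).
Interpolate: 11 + (40.60 − 40.0)/(56.5 − 40.0) × (13 − 11) = 11.1

11.1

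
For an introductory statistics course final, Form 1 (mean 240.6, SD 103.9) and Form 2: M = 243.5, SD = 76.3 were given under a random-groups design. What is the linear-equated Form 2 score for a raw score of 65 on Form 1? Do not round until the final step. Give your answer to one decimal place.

114.5

Linear equating: y = (SD_Y/SD_X)(x − M_X) + M_Y
y = (76.3/103.9)(65 − 240.6) + 243.5
y = 0.734360 × -175.6 + 243.5 = -128.9536 + 243.5 = 114.5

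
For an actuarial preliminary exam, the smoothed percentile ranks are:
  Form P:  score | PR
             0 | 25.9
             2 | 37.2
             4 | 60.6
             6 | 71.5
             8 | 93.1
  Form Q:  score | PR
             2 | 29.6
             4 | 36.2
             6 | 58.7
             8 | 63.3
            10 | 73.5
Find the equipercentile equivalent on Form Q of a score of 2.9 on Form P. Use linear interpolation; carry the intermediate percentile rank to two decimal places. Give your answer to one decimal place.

PR of 2.9 on Form P: 37.2 + (2.9 − 2)/(4 − 2) × (60.6 − 37.2) = 47.73
On Form Q, PR 47.73 falls between score 4 (PR 36.2) and 6 (PR 58.7).
Interpolate: 4 + (47.73 − 36.2)/(58.7 − 36.2) × (6 − 4) = 5.0

5.0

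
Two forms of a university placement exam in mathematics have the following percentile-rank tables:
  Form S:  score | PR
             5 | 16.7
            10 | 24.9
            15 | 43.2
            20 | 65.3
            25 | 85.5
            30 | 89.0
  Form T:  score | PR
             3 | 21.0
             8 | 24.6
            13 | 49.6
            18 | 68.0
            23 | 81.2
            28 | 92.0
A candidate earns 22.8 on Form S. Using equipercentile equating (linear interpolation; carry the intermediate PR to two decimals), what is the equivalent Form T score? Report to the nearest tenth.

21.3

PR of 22.8 on Form S: 65.3 + (22.8 − 20)/(25 − 20) × (85.5 − 65.3) = 76.61
On Form T, PR 76.61 falls between score 18 (PR 68.0) and 23 (PR 81.2).
Interpolate: 18 + (76.61 − 68.0)/(81.2 − 68.0) × (23 − 18) = 21.3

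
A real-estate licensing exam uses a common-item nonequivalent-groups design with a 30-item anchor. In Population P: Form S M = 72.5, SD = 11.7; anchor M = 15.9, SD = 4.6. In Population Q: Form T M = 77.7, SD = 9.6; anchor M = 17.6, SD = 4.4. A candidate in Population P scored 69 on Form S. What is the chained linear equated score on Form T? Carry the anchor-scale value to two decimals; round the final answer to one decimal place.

71.0

Form S → anchor (Population P): v = (4.6/11.7)(69 − 72.5) + 15.9 = 14.52
anchor → Form T (Population Q): y = (9.6/4.4)(14.52 − 17.6) + 77.7 = 71.0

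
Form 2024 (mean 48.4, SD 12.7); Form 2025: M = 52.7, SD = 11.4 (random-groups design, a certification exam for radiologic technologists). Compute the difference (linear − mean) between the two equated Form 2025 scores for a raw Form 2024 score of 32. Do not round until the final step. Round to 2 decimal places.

1.68

Mean-equated: 32 + (52.7 − 48.4) = 36.30
Linear-equated: (11.4/12.7)(32 − 48.4) + 52.7 = 37.979
Difference = 37.979 − 36.30 = 1.68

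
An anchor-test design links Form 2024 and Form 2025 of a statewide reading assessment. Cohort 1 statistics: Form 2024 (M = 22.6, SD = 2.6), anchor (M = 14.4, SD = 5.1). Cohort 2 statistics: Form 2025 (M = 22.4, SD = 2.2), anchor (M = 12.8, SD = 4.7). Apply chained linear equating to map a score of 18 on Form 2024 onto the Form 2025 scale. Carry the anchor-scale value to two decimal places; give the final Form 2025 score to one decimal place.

Form 2024 → anchor (Cohort 1): v = (5.1/2.6)(18 − 22.6) + 14.4 = 5.38
anchor → Form 2025 (Cohort 2): y = (2.2/4.7)(5.38 − 12.8) + 22.4 = 18.9

18.9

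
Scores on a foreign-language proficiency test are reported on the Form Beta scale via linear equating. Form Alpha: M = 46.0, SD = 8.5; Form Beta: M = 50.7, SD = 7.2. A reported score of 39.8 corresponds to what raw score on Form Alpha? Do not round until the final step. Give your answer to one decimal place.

33.1

Invert y = (SD_Y/SD_X)(x − M_X) + M_Y:
x = (SD_X/SD_Y)(y − M_Y) + M_X = (8.5/7.2)(39.8 − 50.7) + 46.0
x = 1.180556 × -10.900 + 46.0 = 33.1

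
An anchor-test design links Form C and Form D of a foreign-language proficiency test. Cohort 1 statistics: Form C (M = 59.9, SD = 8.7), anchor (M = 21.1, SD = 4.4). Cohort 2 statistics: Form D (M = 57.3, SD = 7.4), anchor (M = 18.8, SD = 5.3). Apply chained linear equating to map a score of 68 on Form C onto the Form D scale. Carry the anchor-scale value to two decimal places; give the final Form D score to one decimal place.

Form C → anchor (Cohort 1): v = (4.4/8.7)(68 − 59.9) + 21.1 = 25.20
anchor → Form D (Cohort 2): y = (7.4/5.3)(25.20 − 18.8) + 57.3 = 66.2

66.2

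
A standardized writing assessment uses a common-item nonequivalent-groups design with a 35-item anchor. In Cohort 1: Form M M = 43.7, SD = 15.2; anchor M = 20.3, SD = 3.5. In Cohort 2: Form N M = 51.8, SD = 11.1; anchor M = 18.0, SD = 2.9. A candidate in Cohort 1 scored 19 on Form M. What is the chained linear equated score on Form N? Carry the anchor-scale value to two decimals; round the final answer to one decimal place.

Form M → anchor (Cohort 1): v = (3.5/15.2)(19 − 43.7) + 20.3 = 14.61
anchor → Form N (Cohort 2): y = (11.1/2.9)(14.61 − 18.0) + 51.8 = 38.8

38.8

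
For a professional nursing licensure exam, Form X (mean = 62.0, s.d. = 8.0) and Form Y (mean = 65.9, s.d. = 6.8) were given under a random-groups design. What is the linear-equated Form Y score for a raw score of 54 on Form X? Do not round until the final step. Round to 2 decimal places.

59.10

Linear equating: y = (SD_Y/SD_X)(x − M_X) + M_Y
y = (6.8/8.0)(54 − 62.0) + 65.9
y = 0.850000 × -8.0 + 65.9 = -6.8000 + 65.9 = 59.10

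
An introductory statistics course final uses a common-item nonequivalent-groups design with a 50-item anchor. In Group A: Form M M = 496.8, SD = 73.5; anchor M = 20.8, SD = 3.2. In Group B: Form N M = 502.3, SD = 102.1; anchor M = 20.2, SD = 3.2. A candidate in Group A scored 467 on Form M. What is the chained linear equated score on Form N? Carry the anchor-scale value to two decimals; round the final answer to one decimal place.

Form M → anchor (Group A): v = (3.2/73.5)(467 − 496.8) + 20.8 = 19.50
anchor → Form N (Group B): y = (102.1/3.2)(19.50 − 20.2) + 502.3 = 480.0

480.0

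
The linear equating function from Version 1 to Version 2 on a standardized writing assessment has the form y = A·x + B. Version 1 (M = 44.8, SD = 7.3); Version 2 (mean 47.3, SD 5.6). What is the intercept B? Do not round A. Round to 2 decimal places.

12.93

A = SD_Y / SD_X = 5.6 / 7.3 = 0.767123
B = M_Y − A·M_X = 47.3 − 0.767123 × 44.8 = 12.93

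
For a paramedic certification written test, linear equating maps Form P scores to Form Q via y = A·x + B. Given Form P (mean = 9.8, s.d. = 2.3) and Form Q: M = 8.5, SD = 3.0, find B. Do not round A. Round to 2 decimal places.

A = SD_Y / SD_X = 3.0 / 2.3 = 1.304348
B = M_Y − A·M_X = 8.5 − 1.304348 × 9.8 = -4.28

-4.28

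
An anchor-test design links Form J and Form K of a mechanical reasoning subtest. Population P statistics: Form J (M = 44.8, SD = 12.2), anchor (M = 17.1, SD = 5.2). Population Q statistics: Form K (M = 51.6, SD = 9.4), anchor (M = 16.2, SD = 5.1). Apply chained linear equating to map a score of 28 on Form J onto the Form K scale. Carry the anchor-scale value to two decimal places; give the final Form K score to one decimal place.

Form J → anchor (Population P): v = (5.2/12.2)(28 − 44.8) + 17.1 = 9.94
anchor → Form K (Population Q): y = (9.4/5.1)(9.94 − 16.2) + 51.6 = 40.1

40.1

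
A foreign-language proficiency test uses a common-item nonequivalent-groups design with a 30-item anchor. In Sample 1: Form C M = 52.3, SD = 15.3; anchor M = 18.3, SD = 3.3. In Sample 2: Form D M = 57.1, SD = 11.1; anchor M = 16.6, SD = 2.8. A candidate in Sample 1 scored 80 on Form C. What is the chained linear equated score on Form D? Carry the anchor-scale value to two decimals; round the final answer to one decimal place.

87.5

Form C → anchor (Sample 1): v = (3.3/15.3)(80 − 52.3) + 18.3 = 24.27
anchor → Form D (Sample 2): y = (11.1/2.8)(24.27 − 16.6) + 57.1 = 87.5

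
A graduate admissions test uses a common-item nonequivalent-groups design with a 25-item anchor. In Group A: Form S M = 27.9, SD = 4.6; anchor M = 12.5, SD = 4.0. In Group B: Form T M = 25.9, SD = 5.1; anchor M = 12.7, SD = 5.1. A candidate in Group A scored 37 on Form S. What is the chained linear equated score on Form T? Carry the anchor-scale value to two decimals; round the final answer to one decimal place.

Form S → anchor (Group A): v = (4.0/4.6)(37 − 27.9) + 12.5 = 20.41
anchor → Form T (Group B): y = (5.1/5.1)(20.41 − 12.7) + 25.9 = 33.6

33.6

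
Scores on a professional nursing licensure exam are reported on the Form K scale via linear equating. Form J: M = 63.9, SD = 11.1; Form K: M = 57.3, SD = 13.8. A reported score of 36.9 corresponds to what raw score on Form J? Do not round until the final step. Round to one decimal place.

47.5

Invert y = (SD_Y/SD_X)(x − M_X) + M_Y:
x = (SD_X/SD_Y)(y − M_Y) + M_X = (11.1/13.8)(36.9 − 57.3) + 63.9
x = 0.804348 × -20.400 + 63.9 = 47.5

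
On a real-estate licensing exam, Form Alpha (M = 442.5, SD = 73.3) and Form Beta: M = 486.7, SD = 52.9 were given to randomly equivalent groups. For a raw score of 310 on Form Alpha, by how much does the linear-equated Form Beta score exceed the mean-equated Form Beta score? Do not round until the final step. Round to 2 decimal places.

36.88

Mean-equated: 310 + (486.7 − 442.5) = 354.20
Linear-equated: (52.9/73.3)(310 − 442.5) + 486.7 = 391.076
Difference = 391.076 − 354.20 = 36.88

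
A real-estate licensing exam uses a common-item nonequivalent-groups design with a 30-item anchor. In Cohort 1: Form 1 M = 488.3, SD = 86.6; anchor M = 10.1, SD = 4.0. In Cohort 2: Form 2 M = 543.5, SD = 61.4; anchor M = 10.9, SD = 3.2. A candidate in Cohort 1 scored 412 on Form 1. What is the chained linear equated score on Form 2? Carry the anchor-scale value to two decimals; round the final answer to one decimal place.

Form 1 → anchor (Cohort 1): v = (4.0/86.6)(412 − 488.3) + 10.1 = 6.58
anchor → Form 2 (Cohort 2): y = (61.4/3.2)(6.58 − 10.9) + 543.5 = 460.6

460.6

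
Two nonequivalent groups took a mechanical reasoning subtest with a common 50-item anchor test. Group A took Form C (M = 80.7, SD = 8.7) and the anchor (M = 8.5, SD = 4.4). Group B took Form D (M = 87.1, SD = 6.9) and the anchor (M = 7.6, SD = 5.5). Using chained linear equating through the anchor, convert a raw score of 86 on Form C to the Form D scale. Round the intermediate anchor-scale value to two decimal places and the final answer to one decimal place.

Form C → anchor (Group A): v = (4.4/8.7)(86 − 80.7) + 8.5 = 11.18
anchor → Form D (Group B): y = (6.9/5.5)(11.18 − 7.6) + 87.1 = 91.6

91.6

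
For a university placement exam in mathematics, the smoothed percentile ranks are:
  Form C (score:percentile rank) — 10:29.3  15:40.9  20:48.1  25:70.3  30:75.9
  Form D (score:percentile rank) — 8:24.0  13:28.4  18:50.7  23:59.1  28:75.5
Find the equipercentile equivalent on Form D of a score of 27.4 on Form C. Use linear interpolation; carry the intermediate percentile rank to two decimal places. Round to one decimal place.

PR of 27.4 on Form C: 70.3 + (27.4 − 25)/(30 − 25) × (75.9 − 70.3) = 72.99
On Form D, PR 72.99 falls between score 23 (PR 59.1) and 28 (PR 75.5).
Interpolate: 23 + (72.99 − 59.1)/(75.5 − 59.1) × (28 − 23) = 27.2

27.2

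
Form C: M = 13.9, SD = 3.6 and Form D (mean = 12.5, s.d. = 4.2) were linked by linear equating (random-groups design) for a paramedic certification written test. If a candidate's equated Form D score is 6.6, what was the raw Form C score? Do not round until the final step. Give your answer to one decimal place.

8.8

Invert y = (SD_Y/SD_X)(x − M_X) + M_Y:
x = (SD_X/SD_Y)(y − M_Y) + M_X = (3.6/4.2)(6.6 − 12.5) + 13.9
x = 0.857143 × -5.900 + 13.9 = 8.8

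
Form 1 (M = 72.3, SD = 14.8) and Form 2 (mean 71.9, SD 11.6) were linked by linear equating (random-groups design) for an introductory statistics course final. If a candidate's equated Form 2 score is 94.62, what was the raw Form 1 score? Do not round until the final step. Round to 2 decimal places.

Invert y = (SD_Y/SD_X)(x − M_X) + M_Y:
x = (SD_X/SD_Y)(y − M_Y) + M_X = (14.8/11.6)(94.62 − 71.9) + 72.3
x = 1.275862 × 22.720 + 72.3 = 101.29

101.29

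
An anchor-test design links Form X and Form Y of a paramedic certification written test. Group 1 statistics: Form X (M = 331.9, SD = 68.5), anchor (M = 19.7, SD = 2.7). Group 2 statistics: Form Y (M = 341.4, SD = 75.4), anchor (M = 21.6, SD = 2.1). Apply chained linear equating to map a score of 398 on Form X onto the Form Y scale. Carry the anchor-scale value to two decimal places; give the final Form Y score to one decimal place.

Form X → anchor (Group 1): v = (2.7/68.5)(398 − 331.9) + 19.7 = 22.31
anchor → Form Y (Group 2): y = (75.4/2.1)(22.31 − 21.6) + 341.4 = 366.9

366.9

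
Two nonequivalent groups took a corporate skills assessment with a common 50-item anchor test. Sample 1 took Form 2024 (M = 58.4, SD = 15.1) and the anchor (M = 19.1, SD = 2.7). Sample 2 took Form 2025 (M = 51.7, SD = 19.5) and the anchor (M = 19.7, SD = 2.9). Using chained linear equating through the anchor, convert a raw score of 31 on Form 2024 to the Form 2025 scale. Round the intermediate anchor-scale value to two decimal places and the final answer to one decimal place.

14.7

Form 2024 → anchor (Sample 1): v = (2.7/15.1)(31 − 58.4) + 19.1 = 14.20
anchor → Form 2025 (Sample 2): y = (19.5/2.9)(14.20 − 19.7) + 51.7 = 14.7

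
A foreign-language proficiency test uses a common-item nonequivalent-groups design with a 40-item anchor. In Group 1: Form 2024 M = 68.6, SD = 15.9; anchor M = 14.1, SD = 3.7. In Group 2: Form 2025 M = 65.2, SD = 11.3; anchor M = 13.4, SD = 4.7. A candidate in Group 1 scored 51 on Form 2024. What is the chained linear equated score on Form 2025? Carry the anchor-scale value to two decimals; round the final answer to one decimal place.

57.0

Form 2024 → anchor (Group 1): v = (3.7/15.9)(51 − 68.6) + 14.1 = 10.00
anchor → Form 2025 (Group 2): y = (11.3/4.7)(10.00 − 13.4) + 65.2 = 57.0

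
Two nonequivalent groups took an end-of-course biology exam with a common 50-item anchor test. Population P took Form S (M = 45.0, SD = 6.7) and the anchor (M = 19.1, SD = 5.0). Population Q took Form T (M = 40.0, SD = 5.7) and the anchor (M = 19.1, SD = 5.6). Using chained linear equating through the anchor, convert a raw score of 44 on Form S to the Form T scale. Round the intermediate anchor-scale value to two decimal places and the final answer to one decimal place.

Form S → anchor (Population P): v = (5.0/6.7)(44 − 45.0) + 19.1 = 18.35
anchor → Form T (Population Q): y = (5.7/5.6)(18.35 − 19.1) + 40.0 = 39.2

39.2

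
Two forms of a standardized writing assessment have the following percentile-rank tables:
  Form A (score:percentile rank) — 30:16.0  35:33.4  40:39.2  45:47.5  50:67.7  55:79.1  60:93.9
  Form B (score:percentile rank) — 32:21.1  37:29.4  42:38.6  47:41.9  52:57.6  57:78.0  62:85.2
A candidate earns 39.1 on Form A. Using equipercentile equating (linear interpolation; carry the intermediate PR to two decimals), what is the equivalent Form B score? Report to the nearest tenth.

PR of 39.1 on Form A: 33.4 + (39.1 − 35)/(40 − 35) × (39.2 − 33.4) = 38.16
On Form B, PR 38.16 falls between score 37 (PR 29.4) and 42 (PR 38.6).
Interpolate: 37 + (38.16 − 29.4)/(38.6 − 29.4) × (42 − 37) = 41.8

41.8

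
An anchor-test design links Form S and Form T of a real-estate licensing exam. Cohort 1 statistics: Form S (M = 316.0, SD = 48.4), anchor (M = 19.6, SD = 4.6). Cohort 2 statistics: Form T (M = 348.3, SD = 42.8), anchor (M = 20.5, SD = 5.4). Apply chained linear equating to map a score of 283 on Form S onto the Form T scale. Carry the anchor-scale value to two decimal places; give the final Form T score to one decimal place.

316.3

Form S → anchor (Cohort 1): v = (4.6/48.4)(283 − 316.0) + 19.6 = 16.46
anchor → Form T (Cohort 2): y = (42.8/5.4)(16.46 − 20.5) + 348.3 = 316.3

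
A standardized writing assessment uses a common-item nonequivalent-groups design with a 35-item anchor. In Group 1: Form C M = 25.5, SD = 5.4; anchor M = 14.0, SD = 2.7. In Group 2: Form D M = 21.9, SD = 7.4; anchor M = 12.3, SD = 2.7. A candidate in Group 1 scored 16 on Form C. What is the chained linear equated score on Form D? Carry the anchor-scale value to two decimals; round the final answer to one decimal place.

Form C → anchor (Group 1): v = (2.7/5.4)(16 − 25.5) + 14.0 = 9.25
anchor → Form D (Group 2): y = (7.4/2.7)(9.25 − 12.3) + 21.9 = 13.5

13.5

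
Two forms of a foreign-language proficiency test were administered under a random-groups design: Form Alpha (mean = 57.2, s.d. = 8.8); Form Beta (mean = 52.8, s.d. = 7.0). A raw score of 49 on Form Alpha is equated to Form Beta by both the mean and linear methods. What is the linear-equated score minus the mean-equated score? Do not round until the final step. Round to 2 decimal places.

Mean-equated: 49 + (52.8 − 57.2) = 44.60
Linear-equated: (7.0/8.8)(49 − 57.2) + 52.8 = 46.277
Difference = 46.277 − 44.60 = 1.68

1.68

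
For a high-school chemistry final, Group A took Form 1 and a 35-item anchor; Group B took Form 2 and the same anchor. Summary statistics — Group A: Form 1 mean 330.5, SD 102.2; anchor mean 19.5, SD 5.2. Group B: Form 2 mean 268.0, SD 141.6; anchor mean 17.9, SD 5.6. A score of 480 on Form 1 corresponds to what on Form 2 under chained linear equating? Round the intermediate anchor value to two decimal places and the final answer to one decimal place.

Form 1 → anchor (Group A): v = (5.2/102.2)(480 − 330.5) + 19.5 = 27.11
anchor → Form 2 (Group B): y = (141.6/5.6)(27.11 − 17.9) + 268.0 = 500.9

500.9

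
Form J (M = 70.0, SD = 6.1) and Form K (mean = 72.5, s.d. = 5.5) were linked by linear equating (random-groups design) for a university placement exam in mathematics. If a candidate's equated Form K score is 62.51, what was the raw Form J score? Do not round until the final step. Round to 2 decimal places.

58.92

Invert y = (SD_Y/SD_X)(x − M_X) + M_Y:
x = (SD_X/SD_Y)(y − M_Y) + M_X = (6.1/5.5)(62.51 − 72.5) + 70.0
x = 1.109091 × -9.990 + 70.0 = 58.92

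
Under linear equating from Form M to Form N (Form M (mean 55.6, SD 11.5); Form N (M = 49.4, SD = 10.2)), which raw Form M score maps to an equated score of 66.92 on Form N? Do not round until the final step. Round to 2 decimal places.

75.35

Invert y = (SD_Y/SD_X)(x − M_X) + M_Y:
x = (SD_X/SD_Y)(y − M_Y) + M_X = (11.5/10.2)(66.92 − 49.4) + 55.6
x = 1.127451 × 17.520 + 55.6 = 75.35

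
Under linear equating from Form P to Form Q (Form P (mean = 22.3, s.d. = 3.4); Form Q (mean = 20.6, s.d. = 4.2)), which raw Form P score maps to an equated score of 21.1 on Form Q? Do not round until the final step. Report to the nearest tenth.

Invert y = (SD_Y/SD_X)(x − M_X) + M_Y:
x = (SD_X/SD_Y)(y − M_Y) + M_X = (3.4/4.2)(21.1 − 20.6) + 22.3
x = 0.809524 × 0.500 + 22.3 = 22.7

22.7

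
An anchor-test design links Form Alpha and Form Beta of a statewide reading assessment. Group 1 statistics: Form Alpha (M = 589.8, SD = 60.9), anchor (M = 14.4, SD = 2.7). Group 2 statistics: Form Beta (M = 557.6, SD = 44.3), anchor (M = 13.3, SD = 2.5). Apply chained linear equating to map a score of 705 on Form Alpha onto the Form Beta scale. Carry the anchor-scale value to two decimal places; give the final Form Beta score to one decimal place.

667.6

Form Alpha → anchor (Group 1): v = (2.7/60.9)(705 − 589.8) + 14.4 = 19.51
anchor → Form Beta (Group 2): y = (44.3/2.5)(19.51 − 13.3) + 557.6 = 667.6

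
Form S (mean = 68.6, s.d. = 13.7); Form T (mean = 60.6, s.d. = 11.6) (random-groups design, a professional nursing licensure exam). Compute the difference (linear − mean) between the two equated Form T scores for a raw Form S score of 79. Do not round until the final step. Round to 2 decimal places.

Mean-equated: 79 + (60.6 − 68.6) = 71.00
Linear-equated: (11.6/13.7)(79 − 68.6) + 60.6 = 69.406
Difference = 69.406 − 71.00 = -1.59

-1.59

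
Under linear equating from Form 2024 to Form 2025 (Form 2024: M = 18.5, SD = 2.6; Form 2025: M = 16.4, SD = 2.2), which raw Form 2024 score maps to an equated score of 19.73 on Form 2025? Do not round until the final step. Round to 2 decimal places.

Invert y = (SD_Y/SD_X)(x − M_X) + M_Y:
x = (SD_X/SD_Y)(y − M_Y) + M_X = (2.6/2.2)(19.73 − 16.4) + 18.5
x = 1.181818 × 3.330 + 18.5 = 22.44

22.44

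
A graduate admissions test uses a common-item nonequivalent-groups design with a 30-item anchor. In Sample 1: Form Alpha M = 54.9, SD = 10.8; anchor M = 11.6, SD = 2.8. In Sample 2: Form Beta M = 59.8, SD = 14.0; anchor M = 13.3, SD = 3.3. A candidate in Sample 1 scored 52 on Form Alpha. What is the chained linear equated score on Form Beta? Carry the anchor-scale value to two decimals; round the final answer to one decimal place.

49.4

Form Alpha → anchor (Sample 1): v = (2.8/10.8)(52 − 54.9) + 11.6 = 10.85
anchor → Form Beta (Sample 2): y = (14.0/3.3)(10.85 − 13.3) + 59.8 = 49.4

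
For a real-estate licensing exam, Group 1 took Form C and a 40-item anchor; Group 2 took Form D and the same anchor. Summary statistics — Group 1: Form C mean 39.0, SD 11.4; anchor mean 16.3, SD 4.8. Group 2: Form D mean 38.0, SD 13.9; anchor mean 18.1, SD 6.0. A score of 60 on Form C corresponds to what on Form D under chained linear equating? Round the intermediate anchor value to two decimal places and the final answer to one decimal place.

54.3

Form C → anchor (Group 1): v = (4.8/11.4)(60 − 39.0) + 16.3 = 25.14
anchor → Form D (Group 2): y = (13.9/6.0)(25.14 − 18.1) + 38.0 = 54.3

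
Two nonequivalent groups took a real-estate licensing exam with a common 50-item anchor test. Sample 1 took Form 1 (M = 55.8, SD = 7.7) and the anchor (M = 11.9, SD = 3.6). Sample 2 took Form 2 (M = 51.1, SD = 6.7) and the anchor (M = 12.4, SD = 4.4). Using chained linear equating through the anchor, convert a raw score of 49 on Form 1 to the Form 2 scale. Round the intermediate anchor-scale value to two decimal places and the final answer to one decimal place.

45.5

Form 1 → anchor (Sample 1): v = (3.6/7.7)(49 − 55.8) + 11.9 = 8.72
anchor → Form 2 (Sample 2): y = (6.7/4.4)(8.72 − 12.4) + 51.1 = 45.5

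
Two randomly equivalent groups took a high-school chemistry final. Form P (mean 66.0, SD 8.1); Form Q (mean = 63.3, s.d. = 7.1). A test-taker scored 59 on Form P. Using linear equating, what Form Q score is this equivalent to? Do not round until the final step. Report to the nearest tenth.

57.2

Linear equating: y = (SD_Y/SD_X)(x − M_X) + M_Y
y = (7.1/8.1)(59 − 66.0) + 63.3
y = 0.876543 × -7.0 + 63.3 = -6.1358 + 63.3 = 57.2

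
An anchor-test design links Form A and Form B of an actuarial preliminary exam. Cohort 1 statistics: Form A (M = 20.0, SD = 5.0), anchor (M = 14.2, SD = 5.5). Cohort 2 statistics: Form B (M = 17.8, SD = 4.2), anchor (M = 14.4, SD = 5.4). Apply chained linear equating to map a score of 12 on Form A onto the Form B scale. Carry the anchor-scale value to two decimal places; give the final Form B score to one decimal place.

10.8

Form A → anchor (Cohort 1): v = (5.5/5.0)(12 − 20.0) + 14.2 = 5.40
anchor → Form B (Cohort 2): y = (4.2/5.4)(5.40 − 14.4) + 17.8 = 10.8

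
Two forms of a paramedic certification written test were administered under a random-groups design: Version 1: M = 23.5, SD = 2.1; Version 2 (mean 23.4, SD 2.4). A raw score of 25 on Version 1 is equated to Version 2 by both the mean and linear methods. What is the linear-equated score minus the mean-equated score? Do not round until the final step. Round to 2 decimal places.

Mean-equated: 25 + (23.4 − 23.5) = 24.90
Linear-equated: (2.4/2.1)(25 − 23.5) + 23.4 = 25.114
Difference = 25.114 − 24.90 = 0.21

0.21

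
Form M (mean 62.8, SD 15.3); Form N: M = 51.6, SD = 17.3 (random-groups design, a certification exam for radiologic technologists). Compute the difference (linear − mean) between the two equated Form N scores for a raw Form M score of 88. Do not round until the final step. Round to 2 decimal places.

3.29

Mean-equated: 88 + (51.6 − 62.8) = 76.80
Linear-equated: (17.3/15.3)(88 − 62.8) + 51.6 = 80.094
Difference = 80.094 − 76.80 = 3.29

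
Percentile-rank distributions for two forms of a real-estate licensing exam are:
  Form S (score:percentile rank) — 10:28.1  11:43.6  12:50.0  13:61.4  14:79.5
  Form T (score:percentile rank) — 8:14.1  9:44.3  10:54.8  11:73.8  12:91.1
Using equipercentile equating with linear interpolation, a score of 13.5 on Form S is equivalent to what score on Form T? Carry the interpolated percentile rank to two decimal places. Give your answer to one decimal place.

10.8

PR of 13.5 on Form S: 61.4 + (13.5 − 13)/(14 − 13) × (79.5 − 61.4) = 70.45
On Form T, PR 70.45 falls between score 10 (PR 54.8) and 11 (PR 73.8).
Interpolate: 10 + (70.45 − 54.8)/(73.8 − 54.8) × (11 − 10) = 10.8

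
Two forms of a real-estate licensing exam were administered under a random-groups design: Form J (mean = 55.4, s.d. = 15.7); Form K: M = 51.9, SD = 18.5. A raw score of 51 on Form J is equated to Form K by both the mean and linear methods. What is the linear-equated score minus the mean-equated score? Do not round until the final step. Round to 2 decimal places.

Mean-equated: 51 + (51.9 − 55.4) = 47.50
Linear-equated: (18.5/15.7)(51 − 55.4) + 51.9 = 46.715
Difference = 46.715 − 47.50 = -0.78

-0.78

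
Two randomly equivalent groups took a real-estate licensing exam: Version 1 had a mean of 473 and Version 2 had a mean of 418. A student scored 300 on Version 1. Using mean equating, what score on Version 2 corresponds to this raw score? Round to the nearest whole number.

245

Mean equating: y = x + (M_Y − M_X) = 300 + (418 − 473) = 245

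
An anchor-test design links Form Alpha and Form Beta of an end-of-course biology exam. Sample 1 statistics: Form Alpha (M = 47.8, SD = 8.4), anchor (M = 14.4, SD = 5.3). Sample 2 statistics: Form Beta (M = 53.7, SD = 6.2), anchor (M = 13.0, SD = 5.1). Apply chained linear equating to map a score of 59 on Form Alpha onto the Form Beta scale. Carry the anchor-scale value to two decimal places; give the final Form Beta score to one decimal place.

Form Alpha → anchor (Sample 1): v = (5.3/8.4)(59 − 47.8) + 14.4 = 21.47
anchor → Form Beta (Sample 2): y = (6.2/5.1)(21.47 − 13.0) + 53.7 = 64.0

64.0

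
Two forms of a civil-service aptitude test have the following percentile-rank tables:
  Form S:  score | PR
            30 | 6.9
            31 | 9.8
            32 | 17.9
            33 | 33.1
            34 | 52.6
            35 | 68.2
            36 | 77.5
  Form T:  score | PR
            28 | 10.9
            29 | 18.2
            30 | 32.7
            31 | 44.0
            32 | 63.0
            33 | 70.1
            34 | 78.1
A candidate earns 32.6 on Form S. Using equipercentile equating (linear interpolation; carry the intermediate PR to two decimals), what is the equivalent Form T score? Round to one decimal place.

PR of 32.6 on Form S: 17.9 + (32.6 − 32)/(33 − 32) × (33.1 − 17.9) = 27.02
On Form T, PR 27.02 falls between score 29 (PR 18.2) and 30 (PR 32.7).
Interpolate: 29 + (27.02 − 18.2)/(32.7 − 18.2) × (30 − 29) = 29.6

29.6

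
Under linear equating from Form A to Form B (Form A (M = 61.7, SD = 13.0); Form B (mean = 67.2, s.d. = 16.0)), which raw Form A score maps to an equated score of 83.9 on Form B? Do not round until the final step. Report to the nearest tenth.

Invert y = (SD_Y/SD_X)(x − M_X) + M_Y:
x = (SD_X/SD_Y)(y − M_Y) + M_X = (13.0/16.0)(83.9 − 67.2) + 61.7
x = 0.812500 × 16.700 + 61.7 = 75.3

75.3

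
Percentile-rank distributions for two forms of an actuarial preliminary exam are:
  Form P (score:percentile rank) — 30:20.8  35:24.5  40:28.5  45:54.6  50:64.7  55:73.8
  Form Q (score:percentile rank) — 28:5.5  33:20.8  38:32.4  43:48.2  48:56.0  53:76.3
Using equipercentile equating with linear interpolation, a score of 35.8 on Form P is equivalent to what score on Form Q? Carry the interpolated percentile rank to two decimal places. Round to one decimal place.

PR of 35.8 on Form P: 24.5 + (35.8 − 35)/(40 − 35) × (28.5 − 24.5) = 25.14
On Form Q, PR 25.14 falls between score 33 (PR 20.8) and 38 (PR 32.4).
Interpolate: 33 + (25.14 − 20.8)/(32.4 − 20.8) × (38 − 33) = 34.9

34.9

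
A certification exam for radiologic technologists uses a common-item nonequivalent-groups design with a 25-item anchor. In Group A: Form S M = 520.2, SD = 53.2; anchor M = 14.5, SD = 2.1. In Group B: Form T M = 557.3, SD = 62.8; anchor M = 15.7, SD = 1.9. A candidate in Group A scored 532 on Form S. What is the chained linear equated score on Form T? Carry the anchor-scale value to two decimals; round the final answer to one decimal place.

Form S → anchor (Group A): v = (2.1/53.2)(532 − 520.2) + 14.5 = 14.97
anchor → Form T (Group B): y = (62.8/1.9)(14.97 − 15.7) + 557.3 = 533.2

533.2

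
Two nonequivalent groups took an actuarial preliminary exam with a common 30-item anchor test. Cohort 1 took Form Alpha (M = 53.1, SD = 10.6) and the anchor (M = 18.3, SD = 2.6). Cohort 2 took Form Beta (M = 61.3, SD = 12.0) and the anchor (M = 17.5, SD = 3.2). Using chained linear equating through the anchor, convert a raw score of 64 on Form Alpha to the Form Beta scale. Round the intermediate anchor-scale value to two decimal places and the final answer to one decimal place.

Form Alpha → anchor (Cohort 1): v = (2.6/10.6)(64 − 53.1) + 18.3 = 20.97
anchor → Form Beta (Cohort 2): y = (12.0/3.2)(20.97 − 17.5) + 61.3 = 74.3

74.3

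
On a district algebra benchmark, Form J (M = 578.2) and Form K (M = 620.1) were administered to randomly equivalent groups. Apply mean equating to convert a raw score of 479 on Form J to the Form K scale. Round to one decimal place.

Mean equating: y = x + (M_Y − M_X) = 479 + (620.1 − 578.2) = 520.9

520.9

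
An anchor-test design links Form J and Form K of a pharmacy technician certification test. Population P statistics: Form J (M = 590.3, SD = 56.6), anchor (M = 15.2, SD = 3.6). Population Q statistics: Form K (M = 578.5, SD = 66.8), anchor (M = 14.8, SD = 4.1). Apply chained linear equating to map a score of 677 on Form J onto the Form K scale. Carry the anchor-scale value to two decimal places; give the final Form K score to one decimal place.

674.8

Form J → anchor (Population P): v = (3.6/56.6)(677 − 590.3) + 15.2 = 20.71
anchor → Form K (Population Q): y = (66.8/4.1)(20.71 − 14.8) + 578.5 = 674.8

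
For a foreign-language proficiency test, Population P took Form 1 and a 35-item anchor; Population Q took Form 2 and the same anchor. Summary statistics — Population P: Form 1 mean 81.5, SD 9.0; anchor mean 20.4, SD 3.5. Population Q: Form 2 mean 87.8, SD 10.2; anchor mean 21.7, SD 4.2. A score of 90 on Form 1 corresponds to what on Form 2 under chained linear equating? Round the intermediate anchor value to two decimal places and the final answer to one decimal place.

Form 1 → anchor (Population P): v = (3.5/9.0)(90 − 81.5) + 20.4 = 23.71
anchor → Form 2 (Population Q): y = (10.2/4.2)(23.71 − 21.7) + 87.8 = 92.7

92.7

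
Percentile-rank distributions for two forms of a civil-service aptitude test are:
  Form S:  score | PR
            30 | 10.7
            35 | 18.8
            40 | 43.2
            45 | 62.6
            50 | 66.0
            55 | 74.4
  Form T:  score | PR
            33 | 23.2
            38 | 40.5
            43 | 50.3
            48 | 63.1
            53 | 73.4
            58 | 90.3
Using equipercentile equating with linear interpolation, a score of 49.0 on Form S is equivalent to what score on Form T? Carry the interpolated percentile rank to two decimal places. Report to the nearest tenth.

49.1

PR of 49.0 on Form S: 62.6 + (49.0 − 45)/(50 − 45) × (66.0 − 62.6) = 65.32
On Form T, PR 65.32 falls between score 48 (PR 63.1) and 53 (PR 73.4).
Interpolate: 48 + (65.32 − 63.1)/(73.4 − 63.1) × (53 − 48) = 49.1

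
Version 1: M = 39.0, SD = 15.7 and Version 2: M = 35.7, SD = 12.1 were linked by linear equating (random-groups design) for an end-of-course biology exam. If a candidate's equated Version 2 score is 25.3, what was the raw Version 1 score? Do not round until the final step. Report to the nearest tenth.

Invert y = (SD_Y/SD_X)(x − M_X) + M_Y:
x = (SD_X/SD_Y)(y − M_Y) + M_X = (15.7/12.1)(25.3 − 35.7) + 39.0
x = 1.297521 × -10.400 + 39.0 = 25.5

25.5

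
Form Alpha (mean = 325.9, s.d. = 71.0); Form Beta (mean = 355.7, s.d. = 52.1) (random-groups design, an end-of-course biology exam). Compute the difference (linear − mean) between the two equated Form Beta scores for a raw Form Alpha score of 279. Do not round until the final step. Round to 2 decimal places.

12.48

Mean-equated: 279 + (355.7 − 325.9) = 308.80
Linear-equated: (52.1/71.0)(279 − 325.9) + 355.7 = 321.285
Difference = 321.285 − 308.80 = 12.48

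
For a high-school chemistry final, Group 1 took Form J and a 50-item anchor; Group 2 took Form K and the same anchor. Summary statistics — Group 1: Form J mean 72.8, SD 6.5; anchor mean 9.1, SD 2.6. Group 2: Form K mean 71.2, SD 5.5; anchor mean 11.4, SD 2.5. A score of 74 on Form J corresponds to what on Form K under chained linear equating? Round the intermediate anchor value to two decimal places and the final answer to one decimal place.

Form J → anchor (Group 1): v = (2.6/6.5)(74 − 72.8) + 9.1 = 9.58
anchor → Form K (Group 2): y = (5.5/2.5)(9.58 − 11.4) + 71.2 = 67.2

67.2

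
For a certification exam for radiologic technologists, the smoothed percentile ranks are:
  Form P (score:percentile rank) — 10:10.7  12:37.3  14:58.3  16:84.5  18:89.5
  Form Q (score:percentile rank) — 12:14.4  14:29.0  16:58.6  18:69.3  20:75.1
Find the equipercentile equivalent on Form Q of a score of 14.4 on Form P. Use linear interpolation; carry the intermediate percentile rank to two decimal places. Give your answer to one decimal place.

16.9

PR of 14.4 on Form P: 58.3 + (14.4 − 14)/(16 − 14) × (84.5 − 58.3) = 63.54
On Form Q, PR 63.54 falls between score 16 (PR 58.6) and 18 (PR 69.3).
Interpolate: 16 + (63.54 − 58.6)/(69.3 − 58.6) × (18 − 16) = 16.9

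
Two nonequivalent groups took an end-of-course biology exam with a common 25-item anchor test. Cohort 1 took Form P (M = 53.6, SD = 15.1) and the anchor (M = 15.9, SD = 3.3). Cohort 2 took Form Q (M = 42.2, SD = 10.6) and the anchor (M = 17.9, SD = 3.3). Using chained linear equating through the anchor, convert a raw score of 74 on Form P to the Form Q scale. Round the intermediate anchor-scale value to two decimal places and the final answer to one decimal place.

Form P → anchor (Cohort 1): v = (3.3/15.1)(74 − 53.6) + 15.9 = 20.36
anchor → Form Q (Cohort 2): y = (10.6/3.3)(20.36 − 17.9) + 42.2 = 50.1

50.1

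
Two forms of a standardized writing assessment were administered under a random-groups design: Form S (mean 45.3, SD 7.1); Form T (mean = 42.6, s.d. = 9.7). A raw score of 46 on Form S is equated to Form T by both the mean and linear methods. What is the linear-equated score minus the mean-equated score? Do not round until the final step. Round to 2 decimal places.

Mean-equated: 46 + (42.6 − 45.3) = 43.30
Linear-equated: (9.7/7.1)(46 − 45.3) + 42.6 = 43.556
Difference = 43.556 − 43.30 = 0.26

0.26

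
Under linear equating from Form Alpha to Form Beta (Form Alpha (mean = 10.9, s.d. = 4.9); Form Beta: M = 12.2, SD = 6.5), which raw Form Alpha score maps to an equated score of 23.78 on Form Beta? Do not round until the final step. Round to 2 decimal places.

Invert y = (SD_Y/SD_X)(x − M_X) + M_Y:
x = (SD_X/SD_Y)(y − M_Y) + M_X = (4.9/6.5)(23.78 − 12.2) + 10.9
x = 0.753846 × 11.580 + 10.9 = 19.63

19.63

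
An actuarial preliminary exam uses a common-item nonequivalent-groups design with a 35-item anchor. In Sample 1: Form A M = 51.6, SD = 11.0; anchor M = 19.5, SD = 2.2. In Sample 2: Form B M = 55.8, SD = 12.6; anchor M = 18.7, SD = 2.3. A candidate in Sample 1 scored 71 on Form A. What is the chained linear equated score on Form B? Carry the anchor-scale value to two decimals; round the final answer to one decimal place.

Form A → anchor (Sample 1): v = (2.2/11.0)(71 − 51.6) + 19.5 = 23.38
anchor → Form B (Sample 2): y = (12.6/2.3)(23.38 − 18.7) + 55.8 = 81.4

81.4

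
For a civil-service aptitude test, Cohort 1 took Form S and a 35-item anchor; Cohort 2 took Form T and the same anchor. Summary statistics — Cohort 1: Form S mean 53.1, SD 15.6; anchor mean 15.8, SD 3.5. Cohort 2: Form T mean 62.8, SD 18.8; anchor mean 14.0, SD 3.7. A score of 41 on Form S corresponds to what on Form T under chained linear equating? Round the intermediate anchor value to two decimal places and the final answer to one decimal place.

Form S → anchor (Cohort 1): v = (3.5/15.6)(41 − 53.1) + 15.8 = 13.09
anchor → Form T (Cohort 2): y = (18.8/3.7)(13.09 − 14.0) + 62.8 = 58.2

58.2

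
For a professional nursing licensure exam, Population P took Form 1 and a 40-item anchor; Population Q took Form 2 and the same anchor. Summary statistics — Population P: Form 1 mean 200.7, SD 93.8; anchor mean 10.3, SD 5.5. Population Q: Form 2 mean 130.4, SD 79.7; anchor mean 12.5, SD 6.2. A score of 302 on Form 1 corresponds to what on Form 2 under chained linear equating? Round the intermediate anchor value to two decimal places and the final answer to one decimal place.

178.5

Form 1 → anchor (Population P): v = (5.5/93.8)(302 − 200.7) + 10.3 = 16.24
anchor → Form 2 (Population Q): y = (79.7/6.2)(16.24 − 12.5) + 130.4 = 178.5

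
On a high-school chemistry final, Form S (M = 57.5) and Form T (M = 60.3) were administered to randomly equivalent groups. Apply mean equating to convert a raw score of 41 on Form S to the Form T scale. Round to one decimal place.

43.8

Mean equating: y = x + (M_Y − M_X) = 41 + (60.3 − 57.5) = 43.8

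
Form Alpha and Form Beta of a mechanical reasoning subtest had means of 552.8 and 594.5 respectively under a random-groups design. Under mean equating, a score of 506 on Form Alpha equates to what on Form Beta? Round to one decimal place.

Mean equating: y = x + (M_Y − M_X) = 506 + (594.5 − 552.8) = 547.7

547.7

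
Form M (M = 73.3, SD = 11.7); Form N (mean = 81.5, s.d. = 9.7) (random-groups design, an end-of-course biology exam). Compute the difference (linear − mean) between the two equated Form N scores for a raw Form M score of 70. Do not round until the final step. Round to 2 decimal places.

Mean-equated: 70 + (81.5 − 73.3) = 78.20
Linear-equated: (9.7/11.7)(70 − 73.3) + 81.5 = 78.764
Difference = 78.764 − 78.20 = 0.56

0.56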